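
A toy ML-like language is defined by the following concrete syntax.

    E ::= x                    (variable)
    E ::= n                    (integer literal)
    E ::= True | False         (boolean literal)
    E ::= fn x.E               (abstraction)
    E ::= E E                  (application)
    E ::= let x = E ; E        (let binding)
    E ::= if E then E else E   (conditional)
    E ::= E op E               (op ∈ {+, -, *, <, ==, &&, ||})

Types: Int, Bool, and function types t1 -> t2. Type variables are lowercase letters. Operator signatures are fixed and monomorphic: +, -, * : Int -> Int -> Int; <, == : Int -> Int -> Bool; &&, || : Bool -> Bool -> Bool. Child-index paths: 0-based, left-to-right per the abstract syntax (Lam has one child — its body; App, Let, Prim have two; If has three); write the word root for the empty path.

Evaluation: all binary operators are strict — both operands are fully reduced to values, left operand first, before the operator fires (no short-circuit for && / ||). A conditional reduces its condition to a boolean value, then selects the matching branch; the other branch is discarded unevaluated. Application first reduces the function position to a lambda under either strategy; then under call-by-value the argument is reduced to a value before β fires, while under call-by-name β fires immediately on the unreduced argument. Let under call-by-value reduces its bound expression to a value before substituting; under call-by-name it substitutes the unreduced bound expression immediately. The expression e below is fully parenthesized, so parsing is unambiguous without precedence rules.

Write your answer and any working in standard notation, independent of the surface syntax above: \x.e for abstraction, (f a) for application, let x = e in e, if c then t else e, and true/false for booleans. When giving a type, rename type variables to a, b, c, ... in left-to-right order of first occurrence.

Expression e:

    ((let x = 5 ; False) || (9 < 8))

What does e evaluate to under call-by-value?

Trace:
step 0: ((let x = 5 in false) || (9 < 8))
step 1: [let@0] (false || (9 < 8))
step 2: [delta@1] (false || false)
step 3: [delta@root] false

Answer: false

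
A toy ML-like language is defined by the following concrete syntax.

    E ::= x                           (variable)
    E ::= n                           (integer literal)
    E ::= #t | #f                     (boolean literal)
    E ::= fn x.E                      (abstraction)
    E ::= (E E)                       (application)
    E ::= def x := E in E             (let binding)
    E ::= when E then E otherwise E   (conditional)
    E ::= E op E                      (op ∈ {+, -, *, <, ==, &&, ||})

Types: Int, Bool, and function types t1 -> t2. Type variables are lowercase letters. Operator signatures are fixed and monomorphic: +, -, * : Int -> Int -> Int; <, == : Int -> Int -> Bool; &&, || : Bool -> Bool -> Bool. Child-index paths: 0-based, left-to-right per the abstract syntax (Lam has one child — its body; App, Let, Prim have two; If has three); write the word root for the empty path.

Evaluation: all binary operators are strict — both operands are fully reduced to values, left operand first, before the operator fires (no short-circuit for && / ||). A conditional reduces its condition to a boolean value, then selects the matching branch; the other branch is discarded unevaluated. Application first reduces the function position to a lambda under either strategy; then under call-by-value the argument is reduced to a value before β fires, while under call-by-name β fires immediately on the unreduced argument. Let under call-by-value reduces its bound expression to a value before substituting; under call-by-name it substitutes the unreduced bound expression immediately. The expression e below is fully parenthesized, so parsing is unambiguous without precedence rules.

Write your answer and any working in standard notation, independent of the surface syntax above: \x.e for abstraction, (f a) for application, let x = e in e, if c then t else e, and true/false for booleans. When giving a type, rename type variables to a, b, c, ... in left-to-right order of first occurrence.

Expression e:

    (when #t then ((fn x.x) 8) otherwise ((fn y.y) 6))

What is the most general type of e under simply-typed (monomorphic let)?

Answer: Int

Working:
  unify Bool ~ Bool
x : a
\x._ : a -> a
  unify a -> a ~ Int -> b
  unify a ~ Int
  unify Int ~ b
_ _ : Int
y : c
\y._ : c -> c
  unify c -> c ~ Int -> d
  unify c ~ Int
  unify Int ~ d
_ _ : Int
  unify Int ~ Int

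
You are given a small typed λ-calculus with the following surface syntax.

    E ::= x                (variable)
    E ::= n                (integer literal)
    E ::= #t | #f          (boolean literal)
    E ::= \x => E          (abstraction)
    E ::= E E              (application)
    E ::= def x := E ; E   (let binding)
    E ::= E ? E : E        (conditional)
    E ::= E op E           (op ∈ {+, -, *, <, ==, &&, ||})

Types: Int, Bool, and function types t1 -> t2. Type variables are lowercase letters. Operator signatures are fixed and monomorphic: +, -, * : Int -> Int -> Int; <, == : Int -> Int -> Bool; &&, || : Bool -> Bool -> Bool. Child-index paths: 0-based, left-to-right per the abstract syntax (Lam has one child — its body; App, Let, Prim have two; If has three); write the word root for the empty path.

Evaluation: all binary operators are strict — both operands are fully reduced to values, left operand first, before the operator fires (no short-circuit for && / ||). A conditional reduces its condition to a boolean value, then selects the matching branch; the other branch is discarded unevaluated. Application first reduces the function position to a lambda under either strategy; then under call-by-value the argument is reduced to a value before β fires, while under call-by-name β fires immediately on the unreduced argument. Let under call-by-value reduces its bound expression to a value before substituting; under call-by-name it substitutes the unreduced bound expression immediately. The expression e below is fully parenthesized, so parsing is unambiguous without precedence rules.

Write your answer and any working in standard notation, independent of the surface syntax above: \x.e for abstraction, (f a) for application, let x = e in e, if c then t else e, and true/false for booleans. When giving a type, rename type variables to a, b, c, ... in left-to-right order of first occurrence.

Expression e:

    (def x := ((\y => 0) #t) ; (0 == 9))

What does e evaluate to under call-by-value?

Answer: false

Trace:
step 0: (let x = ((\y.0) true) in (0 == 9))
step 1: [beta@0] (let x = 0 in (0 == 9))
step 2: [let@root] (0 == 9)
step 3: [delta@root] false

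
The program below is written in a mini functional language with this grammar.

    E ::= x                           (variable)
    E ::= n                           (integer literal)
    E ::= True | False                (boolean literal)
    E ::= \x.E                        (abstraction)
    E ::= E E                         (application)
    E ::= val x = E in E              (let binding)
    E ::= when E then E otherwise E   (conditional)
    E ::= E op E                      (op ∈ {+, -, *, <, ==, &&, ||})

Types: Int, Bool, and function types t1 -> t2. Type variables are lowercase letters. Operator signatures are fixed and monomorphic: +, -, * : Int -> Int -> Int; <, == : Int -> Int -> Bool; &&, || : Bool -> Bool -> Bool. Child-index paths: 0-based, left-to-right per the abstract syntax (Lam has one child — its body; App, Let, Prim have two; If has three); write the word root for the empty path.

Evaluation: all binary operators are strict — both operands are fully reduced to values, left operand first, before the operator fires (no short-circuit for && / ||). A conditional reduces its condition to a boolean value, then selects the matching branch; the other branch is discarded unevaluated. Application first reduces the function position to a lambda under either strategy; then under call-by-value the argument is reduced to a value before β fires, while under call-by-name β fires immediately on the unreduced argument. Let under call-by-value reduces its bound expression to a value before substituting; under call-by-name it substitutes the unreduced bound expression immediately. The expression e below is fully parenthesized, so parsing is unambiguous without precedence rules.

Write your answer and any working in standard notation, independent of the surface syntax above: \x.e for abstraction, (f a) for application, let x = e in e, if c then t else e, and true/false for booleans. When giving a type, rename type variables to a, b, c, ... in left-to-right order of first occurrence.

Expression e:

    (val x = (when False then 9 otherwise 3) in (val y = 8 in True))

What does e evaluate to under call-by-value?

Trace:
step 0: (let x = (if false then 9 else 3) in (let y = 8 in true))
step 1: [if@0] (let x = 3 in (let y = 8 in true))
step 2: [let@root] (let y = 8 in true)
step 3: [let@root] true

Answer: true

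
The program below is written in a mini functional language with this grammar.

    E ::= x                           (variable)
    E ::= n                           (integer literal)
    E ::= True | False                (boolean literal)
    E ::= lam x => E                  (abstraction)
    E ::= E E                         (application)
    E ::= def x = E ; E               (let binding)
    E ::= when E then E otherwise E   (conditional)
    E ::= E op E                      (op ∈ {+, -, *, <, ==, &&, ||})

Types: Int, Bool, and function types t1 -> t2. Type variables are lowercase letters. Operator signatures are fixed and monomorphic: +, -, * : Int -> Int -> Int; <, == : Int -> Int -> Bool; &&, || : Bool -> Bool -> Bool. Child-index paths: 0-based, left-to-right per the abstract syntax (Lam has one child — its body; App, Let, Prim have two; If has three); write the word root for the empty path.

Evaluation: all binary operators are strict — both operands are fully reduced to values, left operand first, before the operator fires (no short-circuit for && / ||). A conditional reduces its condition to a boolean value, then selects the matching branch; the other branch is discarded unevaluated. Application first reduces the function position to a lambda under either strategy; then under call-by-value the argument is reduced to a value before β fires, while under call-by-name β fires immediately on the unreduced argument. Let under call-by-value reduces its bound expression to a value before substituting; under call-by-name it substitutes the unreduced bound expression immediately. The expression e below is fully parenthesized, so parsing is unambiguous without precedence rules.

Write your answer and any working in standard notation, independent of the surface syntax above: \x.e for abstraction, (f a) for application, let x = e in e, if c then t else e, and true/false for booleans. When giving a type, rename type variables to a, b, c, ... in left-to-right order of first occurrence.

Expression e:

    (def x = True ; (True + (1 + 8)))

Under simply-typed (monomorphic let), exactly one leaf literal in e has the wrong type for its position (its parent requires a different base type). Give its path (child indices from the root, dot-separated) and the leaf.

Answer: 1.0 : true

Trace:
let x : Bool
  unify Bool ~ Int
  FAIL: mismatch Bool ~ Int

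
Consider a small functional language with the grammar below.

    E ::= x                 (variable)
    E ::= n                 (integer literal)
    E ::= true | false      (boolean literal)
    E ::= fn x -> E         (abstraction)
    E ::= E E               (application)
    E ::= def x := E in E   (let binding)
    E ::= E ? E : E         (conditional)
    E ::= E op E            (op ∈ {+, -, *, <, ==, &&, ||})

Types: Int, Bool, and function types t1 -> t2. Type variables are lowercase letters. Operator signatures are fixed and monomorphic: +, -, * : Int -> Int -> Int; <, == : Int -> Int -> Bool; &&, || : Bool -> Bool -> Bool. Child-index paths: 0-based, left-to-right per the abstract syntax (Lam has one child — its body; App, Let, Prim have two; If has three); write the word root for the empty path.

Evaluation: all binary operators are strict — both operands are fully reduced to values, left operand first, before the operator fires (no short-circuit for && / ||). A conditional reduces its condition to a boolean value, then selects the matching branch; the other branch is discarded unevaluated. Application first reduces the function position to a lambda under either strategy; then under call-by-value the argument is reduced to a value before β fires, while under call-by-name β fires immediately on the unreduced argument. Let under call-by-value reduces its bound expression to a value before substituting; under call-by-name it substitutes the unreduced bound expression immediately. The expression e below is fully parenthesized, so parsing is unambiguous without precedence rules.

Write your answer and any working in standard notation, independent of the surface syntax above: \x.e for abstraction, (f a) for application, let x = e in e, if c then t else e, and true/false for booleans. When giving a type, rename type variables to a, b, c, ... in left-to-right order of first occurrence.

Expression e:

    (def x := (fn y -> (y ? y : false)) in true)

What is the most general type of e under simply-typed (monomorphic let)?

Answer: Bool

Trace:
y : a
  unify a ~ Bool
y : Bool
  unify Bool ~ Bool
\y._ : Bool -> Bool
let x : Bool -> Bool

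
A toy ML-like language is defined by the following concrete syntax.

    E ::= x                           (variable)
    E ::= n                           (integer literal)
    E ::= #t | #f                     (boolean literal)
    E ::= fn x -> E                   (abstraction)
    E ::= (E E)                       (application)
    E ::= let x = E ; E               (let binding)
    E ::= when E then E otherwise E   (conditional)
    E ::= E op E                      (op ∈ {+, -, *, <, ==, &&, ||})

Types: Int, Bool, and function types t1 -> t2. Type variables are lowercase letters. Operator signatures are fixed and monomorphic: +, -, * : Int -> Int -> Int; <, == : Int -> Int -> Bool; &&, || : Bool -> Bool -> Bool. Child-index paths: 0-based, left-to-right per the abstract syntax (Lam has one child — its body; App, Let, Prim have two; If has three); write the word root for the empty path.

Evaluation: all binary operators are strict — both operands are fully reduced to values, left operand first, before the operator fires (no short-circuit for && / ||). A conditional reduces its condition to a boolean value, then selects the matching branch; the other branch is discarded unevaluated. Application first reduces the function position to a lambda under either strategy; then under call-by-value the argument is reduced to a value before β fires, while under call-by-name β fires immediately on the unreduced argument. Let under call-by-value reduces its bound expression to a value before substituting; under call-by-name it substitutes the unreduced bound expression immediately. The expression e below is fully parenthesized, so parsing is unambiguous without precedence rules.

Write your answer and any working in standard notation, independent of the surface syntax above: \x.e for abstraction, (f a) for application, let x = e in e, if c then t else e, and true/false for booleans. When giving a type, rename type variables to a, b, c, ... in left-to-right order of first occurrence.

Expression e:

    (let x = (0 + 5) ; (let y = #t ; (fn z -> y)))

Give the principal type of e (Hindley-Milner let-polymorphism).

Working:
  unify Int ~ Int
  unify Int ~ Int
let x : Int
let y : Bool
y : Bool
\z._ : a -> Bool

Answer: a -> Bool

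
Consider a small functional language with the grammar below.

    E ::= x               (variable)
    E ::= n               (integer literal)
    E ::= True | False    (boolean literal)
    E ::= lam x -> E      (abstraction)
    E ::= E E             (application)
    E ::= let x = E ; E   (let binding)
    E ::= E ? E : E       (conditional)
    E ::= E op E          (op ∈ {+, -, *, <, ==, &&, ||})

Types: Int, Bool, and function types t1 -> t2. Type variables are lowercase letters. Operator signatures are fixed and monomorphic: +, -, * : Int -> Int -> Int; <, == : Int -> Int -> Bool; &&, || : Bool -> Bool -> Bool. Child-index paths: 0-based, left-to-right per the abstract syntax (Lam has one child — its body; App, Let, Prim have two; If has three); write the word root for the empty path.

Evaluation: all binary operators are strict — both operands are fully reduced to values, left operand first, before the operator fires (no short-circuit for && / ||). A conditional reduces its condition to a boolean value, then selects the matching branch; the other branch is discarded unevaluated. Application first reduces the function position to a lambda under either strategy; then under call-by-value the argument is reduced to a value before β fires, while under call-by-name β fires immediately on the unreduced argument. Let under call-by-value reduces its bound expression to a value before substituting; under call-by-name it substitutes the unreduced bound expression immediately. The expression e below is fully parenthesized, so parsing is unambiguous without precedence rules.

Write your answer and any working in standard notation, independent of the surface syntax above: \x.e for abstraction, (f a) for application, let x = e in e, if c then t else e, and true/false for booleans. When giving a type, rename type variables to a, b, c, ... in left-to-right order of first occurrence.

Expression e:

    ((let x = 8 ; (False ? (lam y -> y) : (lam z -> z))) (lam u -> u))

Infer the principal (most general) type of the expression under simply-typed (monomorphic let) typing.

Answer: a -> a

Working:
let x : Int
  unify Bool ~ Bool
y : a
\y._ : a -> a
z : b
\z._ : b -> b
  unify a -> a ~ b -> b
  unify a ~ b
  unify b ~ b
u : c
\u._ : c -> c
  unify b -> b ~ (c -> c) -> d
  unify b ~ c -> c
  unify c -> c ~ d
_ _ : c -> c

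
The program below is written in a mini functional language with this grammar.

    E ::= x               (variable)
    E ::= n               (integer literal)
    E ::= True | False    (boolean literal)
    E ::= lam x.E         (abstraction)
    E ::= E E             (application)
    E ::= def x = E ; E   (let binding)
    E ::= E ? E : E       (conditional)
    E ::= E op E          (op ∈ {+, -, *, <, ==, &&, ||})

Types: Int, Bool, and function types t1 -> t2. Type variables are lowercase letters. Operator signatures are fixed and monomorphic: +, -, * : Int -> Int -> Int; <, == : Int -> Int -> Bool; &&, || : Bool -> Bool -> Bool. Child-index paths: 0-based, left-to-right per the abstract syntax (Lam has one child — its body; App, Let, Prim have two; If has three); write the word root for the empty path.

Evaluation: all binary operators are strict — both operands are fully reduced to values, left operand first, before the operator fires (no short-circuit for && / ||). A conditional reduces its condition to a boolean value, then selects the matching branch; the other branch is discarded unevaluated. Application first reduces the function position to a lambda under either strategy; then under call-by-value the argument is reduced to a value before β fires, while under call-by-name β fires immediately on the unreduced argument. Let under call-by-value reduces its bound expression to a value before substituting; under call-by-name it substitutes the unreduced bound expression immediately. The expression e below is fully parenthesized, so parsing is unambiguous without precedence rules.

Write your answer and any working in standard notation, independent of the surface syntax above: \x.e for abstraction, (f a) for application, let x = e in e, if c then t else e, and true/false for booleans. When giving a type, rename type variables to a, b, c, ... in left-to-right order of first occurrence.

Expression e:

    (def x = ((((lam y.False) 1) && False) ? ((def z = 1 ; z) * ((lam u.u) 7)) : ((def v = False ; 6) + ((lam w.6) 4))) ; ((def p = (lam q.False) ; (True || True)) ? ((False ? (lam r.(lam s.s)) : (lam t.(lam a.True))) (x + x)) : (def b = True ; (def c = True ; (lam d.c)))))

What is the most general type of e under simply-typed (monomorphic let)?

Answer: Bool -> Bool

Derivation:
\y._ : a -> Bool
  unify a -> Bool ~ Int -> b
  unify a ~ Int
  unify Bool ~ b
_ _ : Bool
  unify Bool ~ Bool
  unify Bool ~ Bool
  unify Bool ~ Bool
let z : Int
z : Int
  unify Int ~ Int
u : c
\u._ : c -> c
  unify c -> c ~ Int -> d
  unify c ~ Int
  unify Int ~ d
_ _ : Int
  unify Int ~ Int
let v : Bool
  unify Int ~ Int
\w._ : e -> Int
  unify e -> Int ~ Int -> f
  unify e ~ Int
  unify Int ~ f
_ _ : Int
  unify Int ~ Int
  unify Int ~ Int
let x : Int
\q._ : g -> Bool
let p : g -> Bool
  unify Bool ~ Bool
  unify Bool ~ Bool
  unify Bool ~ Bool
  unify Bool ~ Bool
s : i
\s._ : i -> i
\r._ : h -> i -> i
\a._ : k -> Bool
\t._ : j -> k -> Bool
  unify h -> i -> i ~ j -> k -> Bool
  unify h ~ j
  unify i -> i ~ k -> Bool
  unify i ~ k
  unify k ~ Bool
x : Int
  unify Int ~ Int
x : Int
  unify Int ~ Int
  unify j -> Bool -> Bool ~ Int -> l
  unify j ~ Int
  unify Bool -> Bool ~ l
_ _ : Bool -> Bool
let b : Bool
let c : Bool
c : Bool
\d._ : m -> Bool
  unify Bool -> Bool ~ m -> Bool
  unify Bool ~ m
  unify Bool ~ Bool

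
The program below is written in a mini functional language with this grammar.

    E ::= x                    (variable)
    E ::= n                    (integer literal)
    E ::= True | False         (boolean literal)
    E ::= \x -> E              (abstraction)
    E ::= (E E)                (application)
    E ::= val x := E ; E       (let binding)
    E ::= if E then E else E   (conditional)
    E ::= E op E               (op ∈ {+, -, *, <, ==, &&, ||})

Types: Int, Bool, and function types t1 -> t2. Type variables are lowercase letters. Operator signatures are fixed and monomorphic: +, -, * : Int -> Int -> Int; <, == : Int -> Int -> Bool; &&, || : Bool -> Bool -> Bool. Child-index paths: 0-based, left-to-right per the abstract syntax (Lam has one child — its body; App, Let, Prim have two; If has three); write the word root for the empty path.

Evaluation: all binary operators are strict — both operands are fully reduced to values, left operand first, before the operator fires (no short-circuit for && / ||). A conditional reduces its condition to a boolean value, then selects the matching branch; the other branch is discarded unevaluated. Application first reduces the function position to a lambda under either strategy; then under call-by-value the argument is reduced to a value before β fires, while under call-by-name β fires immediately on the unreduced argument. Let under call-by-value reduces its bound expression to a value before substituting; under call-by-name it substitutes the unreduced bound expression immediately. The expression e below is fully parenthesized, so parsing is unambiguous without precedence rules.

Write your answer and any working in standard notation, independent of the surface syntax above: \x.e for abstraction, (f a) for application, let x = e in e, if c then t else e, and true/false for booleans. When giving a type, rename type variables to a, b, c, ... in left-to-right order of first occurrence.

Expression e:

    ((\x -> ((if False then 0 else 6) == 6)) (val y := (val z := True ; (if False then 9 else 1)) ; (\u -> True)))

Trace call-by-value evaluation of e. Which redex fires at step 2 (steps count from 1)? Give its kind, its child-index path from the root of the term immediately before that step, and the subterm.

Working:
step 0: ((\x.((if false then 0 else 6) == 6)) (let y = (let z = true in (if false then 9 else 1)) in (\u.true)))
step 1: [let@1.0] ((\x.((if false then 0 else 6) == 6)) (let y = (if false then 9 else 1) in (\u.true)))
step 2: [if@1.0] ((\x.((if false then 0 else 6) == 6)) (let y = 1 in (\u.true)))

Answer: if at 1.0 : (if false then 9 else 1)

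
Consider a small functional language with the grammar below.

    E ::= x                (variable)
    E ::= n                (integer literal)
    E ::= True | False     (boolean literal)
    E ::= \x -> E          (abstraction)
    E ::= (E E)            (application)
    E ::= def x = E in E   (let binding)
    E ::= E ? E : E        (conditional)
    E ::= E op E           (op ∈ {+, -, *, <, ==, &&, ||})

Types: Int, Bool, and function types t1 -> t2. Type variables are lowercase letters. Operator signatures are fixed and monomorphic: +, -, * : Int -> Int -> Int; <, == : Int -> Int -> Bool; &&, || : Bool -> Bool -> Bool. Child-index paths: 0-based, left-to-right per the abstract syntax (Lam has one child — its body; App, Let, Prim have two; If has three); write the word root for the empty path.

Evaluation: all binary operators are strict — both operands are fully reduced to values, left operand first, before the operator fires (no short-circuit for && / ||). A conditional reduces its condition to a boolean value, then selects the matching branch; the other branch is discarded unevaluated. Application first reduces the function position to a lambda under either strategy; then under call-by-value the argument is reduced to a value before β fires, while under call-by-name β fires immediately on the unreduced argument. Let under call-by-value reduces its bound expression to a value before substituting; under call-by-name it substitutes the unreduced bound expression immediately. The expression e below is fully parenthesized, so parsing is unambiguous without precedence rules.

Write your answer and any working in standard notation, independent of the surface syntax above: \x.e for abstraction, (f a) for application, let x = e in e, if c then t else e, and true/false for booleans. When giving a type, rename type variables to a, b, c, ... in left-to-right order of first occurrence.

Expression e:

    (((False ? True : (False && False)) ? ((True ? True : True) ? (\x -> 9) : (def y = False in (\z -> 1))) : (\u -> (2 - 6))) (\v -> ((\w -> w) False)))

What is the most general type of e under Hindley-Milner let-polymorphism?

Derivation:
  unify Bool ~ Bool
  unify Bool ~ Bool
  unify Bool ~ Bool
  unify Bool ~ Bool
  unify Bool ~ Bool
  unify Bool ~ Bool
  unify Bool ~ Bool
  unify Bool ~ Bool
\x._ : a -> Int
let y : Bool
\z._ : b -> Int
  unify a -> Int ~ b -> Int
  unify a ~ b
  unify Int ~ Int
  unify Int ~ Int
  unify Int ~ Int
\u._ : c -> Int
  unify b -> Int ~ c -> Int
  unify b ~ c
  unify Int ~ Int
w : e
\w._ : e -> e
  unify e -> e ~ Bool -> f
  unify e ~ Bool
  unify Bool ~ f
_ _ : Bool
\v._ : d -> Bool
  unify c -> Int ~ (d -> Bool) -> g
  unify c ~ d -> Bool
  unify Int ~ g
_ _ : Int

Answer: Int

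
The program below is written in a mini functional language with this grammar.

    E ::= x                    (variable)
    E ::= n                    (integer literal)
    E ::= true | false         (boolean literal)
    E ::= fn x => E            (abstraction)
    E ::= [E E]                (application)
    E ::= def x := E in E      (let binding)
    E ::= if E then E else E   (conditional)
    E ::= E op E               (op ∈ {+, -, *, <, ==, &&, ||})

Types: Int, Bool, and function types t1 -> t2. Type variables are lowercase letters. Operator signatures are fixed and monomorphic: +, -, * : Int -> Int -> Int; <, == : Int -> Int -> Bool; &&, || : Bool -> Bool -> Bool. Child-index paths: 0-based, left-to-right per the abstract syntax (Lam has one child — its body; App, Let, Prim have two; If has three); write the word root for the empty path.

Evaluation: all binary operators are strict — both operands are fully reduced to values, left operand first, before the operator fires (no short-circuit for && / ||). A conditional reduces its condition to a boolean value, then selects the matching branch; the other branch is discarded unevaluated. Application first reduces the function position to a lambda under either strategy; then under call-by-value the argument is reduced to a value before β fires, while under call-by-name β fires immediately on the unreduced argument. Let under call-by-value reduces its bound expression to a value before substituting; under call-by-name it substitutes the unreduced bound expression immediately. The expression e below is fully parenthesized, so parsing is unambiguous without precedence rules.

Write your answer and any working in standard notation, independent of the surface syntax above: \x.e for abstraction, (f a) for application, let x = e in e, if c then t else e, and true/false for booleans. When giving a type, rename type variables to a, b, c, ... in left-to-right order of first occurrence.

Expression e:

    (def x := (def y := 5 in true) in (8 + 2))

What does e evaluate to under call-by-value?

Derivation:
step 0: (let x = (let y = 5 in true) in (8 + 2))
step 1: [let@0] (let x = true in (8 + 2))
step 2: [let@root] (8 + 2)
step 3: [delta@root] 10

Answer: 10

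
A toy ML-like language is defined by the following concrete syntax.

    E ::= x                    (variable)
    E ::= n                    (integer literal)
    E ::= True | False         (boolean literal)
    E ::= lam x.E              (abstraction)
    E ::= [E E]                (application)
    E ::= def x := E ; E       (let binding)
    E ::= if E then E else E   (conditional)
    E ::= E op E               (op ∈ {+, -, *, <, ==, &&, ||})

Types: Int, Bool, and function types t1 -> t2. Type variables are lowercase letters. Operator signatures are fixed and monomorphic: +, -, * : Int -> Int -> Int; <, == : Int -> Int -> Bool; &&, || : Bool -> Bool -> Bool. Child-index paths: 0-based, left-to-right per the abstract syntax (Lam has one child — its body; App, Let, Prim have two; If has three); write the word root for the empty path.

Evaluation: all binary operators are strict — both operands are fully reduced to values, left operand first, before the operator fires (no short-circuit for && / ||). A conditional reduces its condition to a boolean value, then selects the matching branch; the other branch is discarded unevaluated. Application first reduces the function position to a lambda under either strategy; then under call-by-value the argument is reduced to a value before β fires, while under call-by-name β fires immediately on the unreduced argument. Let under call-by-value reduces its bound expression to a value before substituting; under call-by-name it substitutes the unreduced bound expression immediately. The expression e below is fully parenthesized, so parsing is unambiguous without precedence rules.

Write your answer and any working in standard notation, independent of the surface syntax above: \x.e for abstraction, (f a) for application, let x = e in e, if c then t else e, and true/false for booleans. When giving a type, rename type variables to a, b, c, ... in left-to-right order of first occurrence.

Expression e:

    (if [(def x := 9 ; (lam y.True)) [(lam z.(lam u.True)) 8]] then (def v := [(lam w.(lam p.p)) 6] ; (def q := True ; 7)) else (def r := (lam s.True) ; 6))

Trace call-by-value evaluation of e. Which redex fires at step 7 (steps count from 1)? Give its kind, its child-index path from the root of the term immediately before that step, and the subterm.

Trace:
step 0: (if ((let x = 9 in (\y.true)) ((\z.(\u.true)) 8)) then (let v = ((\w.(\p.p)) 6) in (let q = true in 7)) else (let r = (\s.true) in 6))
step 1: [let@0.0] (if ((\y.true) ((\z.(\u.true)) 8)) then (let v = ((\w.(\p.p)) 6) in (let q = true in 7)) else (let r = (\s.true) in 6))
step 2: [beta@0.1] (if ((\y.true) (\u.true)) then (let v = ((\w.(\p.p)) 6) in (let q = true in 7)) else (let r = (\s.true) in 6))
step 3: [beta@0] (if true then (let v = ((\w.(\p.p)) 6) in (let q = true in 7)) else (let r = (\s.true) in 6))
step 4: [if@root] (let v = ((\w.(\p.p)) 6) in (let q = true in 7))
step 5: [beta@0] (let v = (\p.p) in (let q = true in 7))
step 6: [let@root] (let q = true in 7)
step 7: [let@root] 7

Answer: let at root : (let q = true in 7)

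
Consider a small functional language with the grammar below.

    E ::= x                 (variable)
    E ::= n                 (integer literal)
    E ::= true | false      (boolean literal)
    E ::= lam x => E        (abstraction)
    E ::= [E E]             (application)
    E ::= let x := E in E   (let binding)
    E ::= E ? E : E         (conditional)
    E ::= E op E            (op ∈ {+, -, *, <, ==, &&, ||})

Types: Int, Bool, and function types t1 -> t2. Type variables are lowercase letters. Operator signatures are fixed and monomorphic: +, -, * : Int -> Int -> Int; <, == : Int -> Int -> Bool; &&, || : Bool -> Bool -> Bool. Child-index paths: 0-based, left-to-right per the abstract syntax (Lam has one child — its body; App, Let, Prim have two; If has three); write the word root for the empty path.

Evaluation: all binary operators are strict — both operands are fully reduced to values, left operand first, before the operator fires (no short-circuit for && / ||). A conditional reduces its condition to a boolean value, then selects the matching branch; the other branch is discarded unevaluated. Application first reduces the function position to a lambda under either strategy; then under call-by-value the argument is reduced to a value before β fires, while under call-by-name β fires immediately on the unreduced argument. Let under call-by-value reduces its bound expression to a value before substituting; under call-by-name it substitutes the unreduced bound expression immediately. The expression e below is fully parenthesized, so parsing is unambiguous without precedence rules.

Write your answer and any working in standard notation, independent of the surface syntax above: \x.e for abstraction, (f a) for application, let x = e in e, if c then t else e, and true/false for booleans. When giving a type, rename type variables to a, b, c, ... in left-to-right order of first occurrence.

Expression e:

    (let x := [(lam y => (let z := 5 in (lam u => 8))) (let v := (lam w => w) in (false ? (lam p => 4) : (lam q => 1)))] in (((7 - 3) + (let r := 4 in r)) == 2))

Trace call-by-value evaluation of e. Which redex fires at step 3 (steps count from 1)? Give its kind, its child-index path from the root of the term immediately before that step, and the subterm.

Trace:
step 0: (let x = ((\y.(let z = 5 in (\u.8))) (let v = (\w.w) in (if false then (\p.4) else (\q.1)))) in (((7 - 3) + (let r = 4 in r)) == 2))
step 1: [let@0.1] (let x = ((\y.(let z = 5 in (\u.8))) (if false then (\p.4) else (\q.1))) in (((7 - 3) + (let r = 4 in r)) == 2))
step 2: [if@0.1] (let x = ((\y.(let z = 5 in (\u.8))) (\q.1)) in (((7 - 3) + (let r = 4 in r)) == 2))
step 3: [beta@0] (let x = (let z = 5 in (\u.8)) in (((7 - 3) + (let r = 4 in r)) == 2))

Answer: beta at 0 : ((\y.(let z = 5 in (\u.8))) (\q.1))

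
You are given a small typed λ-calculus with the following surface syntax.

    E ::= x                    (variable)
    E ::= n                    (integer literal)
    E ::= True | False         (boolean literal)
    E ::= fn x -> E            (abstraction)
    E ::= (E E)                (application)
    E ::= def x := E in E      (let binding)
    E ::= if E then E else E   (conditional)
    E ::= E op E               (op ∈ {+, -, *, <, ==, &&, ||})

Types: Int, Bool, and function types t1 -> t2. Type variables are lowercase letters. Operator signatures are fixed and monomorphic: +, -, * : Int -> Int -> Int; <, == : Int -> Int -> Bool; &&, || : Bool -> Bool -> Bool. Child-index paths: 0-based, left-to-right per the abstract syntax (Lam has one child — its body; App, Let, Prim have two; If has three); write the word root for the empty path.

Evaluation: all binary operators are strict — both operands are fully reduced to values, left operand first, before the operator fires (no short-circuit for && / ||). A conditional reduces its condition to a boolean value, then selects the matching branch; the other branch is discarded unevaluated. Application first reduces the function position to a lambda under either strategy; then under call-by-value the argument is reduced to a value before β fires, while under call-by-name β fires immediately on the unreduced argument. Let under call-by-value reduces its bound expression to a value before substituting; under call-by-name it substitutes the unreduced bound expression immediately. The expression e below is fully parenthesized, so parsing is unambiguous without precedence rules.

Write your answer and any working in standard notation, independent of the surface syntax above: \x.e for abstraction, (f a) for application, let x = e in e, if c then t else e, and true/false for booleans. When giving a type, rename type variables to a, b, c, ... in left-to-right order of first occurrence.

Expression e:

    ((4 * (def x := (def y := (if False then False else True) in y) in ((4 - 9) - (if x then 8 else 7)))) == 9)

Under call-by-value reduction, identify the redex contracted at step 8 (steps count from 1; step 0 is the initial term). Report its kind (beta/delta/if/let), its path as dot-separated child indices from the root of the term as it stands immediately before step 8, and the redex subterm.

Answer: delta at root : (-52 == 9)

Derivation:
step 0: ((4 * (let x = (let y = (if false then false else true) in y) in ((4 - 9) - (if x then 8 else 7)))) == 9)
step 1: [if@0.1.0.0] ((4 * (let x = (let y = true in y) in ((4 - 9) - (if x then 8 else 7)))) == 9)
step 2: [let@0.1.0] ((4 * (let x = true in ((4 - 9) - (if x then 8 else 7)))) == 9)
step 3: [let@0.1] ((4 * ((4 - 9) - (if true then 8 else 7))) == 9)
step 4: [delta@0.1.0] ((4 * (-5 - (if true then 8 else 7))) == 9)
step 5: [if@0.1.1] ((4 * (-5 - 8)) == 9)
step 6: [delta@0.1] ((4 * -13) == 9)
step 7: [delta@0] (-52 == 9)
step 8: [delta@root] false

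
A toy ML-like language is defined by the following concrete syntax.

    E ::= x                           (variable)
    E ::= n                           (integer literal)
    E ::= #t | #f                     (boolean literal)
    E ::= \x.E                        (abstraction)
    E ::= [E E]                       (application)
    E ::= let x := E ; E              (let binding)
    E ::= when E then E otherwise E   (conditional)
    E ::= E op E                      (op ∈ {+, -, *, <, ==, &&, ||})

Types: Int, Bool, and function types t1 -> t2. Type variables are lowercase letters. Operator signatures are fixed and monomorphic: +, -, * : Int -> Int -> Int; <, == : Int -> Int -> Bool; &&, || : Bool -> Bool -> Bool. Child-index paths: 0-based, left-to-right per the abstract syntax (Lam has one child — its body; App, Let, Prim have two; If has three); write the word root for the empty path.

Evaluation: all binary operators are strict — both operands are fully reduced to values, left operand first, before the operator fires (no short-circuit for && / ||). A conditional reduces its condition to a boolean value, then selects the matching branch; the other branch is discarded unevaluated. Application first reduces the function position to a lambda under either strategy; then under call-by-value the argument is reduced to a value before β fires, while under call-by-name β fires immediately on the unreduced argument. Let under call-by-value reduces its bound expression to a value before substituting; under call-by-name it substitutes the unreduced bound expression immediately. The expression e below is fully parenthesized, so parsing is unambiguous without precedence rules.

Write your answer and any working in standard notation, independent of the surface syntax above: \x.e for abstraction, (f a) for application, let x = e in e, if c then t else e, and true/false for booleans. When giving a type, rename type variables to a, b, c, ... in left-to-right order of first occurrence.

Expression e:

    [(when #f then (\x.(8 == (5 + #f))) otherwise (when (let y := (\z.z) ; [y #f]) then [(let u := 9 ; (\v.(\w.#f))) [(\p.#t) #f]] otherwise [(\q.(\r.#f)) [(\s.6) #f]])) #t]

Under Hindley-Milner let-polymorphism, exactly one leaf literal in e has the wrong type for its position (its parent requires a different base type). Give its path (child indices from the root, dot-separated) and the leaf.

Derivation:
  unify Bool ~ Bool
  unify Int ~ Int
  unify Int ~ Int
  unify Bool ~ Int
  FAIL: mismatch Bool ~ Int

Answer: 0.1.0.1.1 : false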